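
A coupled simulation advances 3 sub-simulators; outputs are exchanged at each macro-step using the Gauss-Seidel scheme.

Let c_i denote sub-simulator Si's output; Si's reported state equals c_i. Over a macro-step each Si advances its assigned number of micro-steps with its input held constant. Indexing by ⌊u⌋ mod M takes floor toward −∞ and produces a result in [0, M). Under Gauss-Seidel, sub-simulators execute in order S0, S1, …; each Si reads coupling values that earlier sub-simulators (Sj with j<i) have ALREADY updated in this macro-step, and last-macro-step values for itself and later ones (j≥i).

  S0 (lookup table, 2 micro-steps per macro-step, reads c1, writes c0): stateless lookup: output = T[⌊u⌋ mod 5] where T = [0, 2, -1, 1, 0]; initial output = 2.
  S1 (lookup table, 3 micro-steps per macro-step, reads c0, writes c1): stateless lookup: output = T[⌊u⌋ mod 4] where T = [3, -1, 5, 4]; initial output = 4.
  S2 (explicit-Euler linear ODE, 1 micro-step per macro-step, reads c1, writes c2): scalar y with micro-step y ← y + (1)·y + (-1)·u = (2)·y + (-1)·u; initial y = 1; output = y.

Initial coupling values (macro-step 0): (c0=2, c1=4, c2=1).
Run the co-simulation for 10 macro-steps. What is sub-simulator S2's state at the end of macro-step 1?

S2 state at macro-step 1 = -1

macro 1: S0 reads c1=4 → after 2×micro: 0; S1 reads c0=0 → after 3×micro: 3; S2 reads c1=3 → after 1×micro: -1 ⇒ (c0=0, c1=3, c2=-1)
macro 2: S0 reads c1=3 → after 2×micro: 1; S1 reads c0=1 → after 3×micro: -1; S2 reads c1=-1 → after 1×micro: -1 ⇒ (c0=1, c1=-1, c2=-1)
macro 3: S0 reads c1=-1 → after 2×micro: 0; S1 reads c0=0 → after 3×micro: 3; S2 reads c1=3 → after 1×micro: -5 ⇒ (c0=0, c1=3, c2=-5)
macro 4: S0 reads c1=3 → after 2×micro: 1; S1 reads c0=1 → after 3×micro: -1; S2 reads c1=-1 → after 1×micro: -9 ⇒ (c0=1, c1=-1, c2=-9)
macro 5: S0 reads c1=-1 → after 2×micro: 0; S1 reads c0=0 → after 3×micro: 3; S2 reads c1=3 → after 1×micro: -21 ⇒ (c0=0, c1=3, c2=-21)
macro 6: S0 reads c1=3 → after 2×micro: 1; S1 reads c0=1 → after 3×micro: -1; S2 reads c1=-1 → after 1×micro: -41 ⇒ (c0=1, c1=-1, c2=-41)
macro 7: S0 reads c1=-1 → after 2×micro: 0; S1 reads c0=0 → after 3×micro: 3; S2 reads c1=3 → after 1×micro: -85 ⇒ (c0=0, c1=3, c2=-85)
macro 8: S0 reads c1=3 → after 2×micro: 1; S1 reads c0=1 → after 3×micro: -1; S2 reads c1=-1 → after 1×micro: -169 ⇒ (c0=1, c1=-1, c2=-169)
macro 9: S0 reads c1=-1 → after 2×micro: 0; S1 reads c0=0 → after 3×micro: 3; S2 reads c1=3 → after 1×micro: -341 ⇒ (c0=0, c1=3, c2=-341)
macro 10: S0 reads c1=3 → after 2×micro: 1; S1 reads c0=1 → after 3×micro: -1; S2 reads c1=-1 → after 1×micro: -681 ⇒ (c0=1, c1=-1, c2=-681)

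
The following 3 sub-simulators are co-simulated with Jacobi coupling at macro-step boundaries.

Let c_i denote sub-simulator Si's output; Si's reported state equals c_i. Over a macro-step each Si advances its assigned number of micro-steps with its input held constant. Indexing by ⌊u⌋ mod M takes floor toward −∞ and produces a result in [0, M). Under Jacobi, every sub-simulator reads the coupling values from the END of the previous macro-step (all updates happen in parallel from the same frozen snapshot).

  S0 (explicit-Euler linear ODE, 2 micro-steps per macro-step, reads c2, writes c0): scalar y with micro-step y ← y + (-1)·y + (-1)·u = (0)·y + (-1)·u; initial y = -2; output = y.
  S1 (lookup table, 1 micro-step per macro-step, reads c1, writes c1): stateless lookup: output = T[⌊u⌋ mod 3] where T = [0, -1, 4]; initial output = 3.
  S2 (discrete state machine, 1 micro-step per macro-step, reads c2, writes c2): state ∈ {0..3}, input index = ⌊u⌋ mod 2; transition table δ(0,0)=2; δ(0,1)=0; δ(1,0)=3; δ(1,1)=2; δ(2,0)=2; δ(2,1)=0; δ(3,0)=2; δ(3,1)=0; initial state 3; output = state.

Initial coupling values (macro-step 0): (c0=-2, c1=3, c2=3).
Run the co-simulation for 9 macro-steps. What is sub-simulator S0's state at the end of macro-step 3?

macro 1: S0 reads c2=3 → after 2×micro: -3; S1 reads c1=3 → after 1×micro: 0; S2 reads c2=3 → after 1×micro: 0 ⇒ (c0=-3, c1=0, c2=0)
macro 2: S0 reads c2=0 → after 2×micro: 0; S1 reads c1=0 → after 1×micro: 0; S2 reads c2=0 → after 1×micro: 2 ⇒ (c0=0, c1=0, c2=2)
macro 3: S0 reads c2=2 → after 2×micro: -2; S1 reads c1=0 → after 1×micro: 0; S2 reads c2=2 → after 1×micro: 2 ⇒ (c0=-2, c1=0, c2=2)
macro 4: S0 reads c2=2 → after 2×micro: -2; S1 reads c1=0 → after 1×micro: 0; S2 reads c2=2 → after 1×micro: 2 ⇒ (c0=-2, c1=0, c2=2)
macro 5: S0 reads c2=2 → after 2×micro: -2; S1 reads c1=0 → after 1×micro: 0; S2 reads c2=2 → after 1×micro: 2 ⇒ (c0=-2, c1=0, c2=2)
macro 6: S0 reads c2=2 → after 2×micro: -2; S1 reads c1=0 → after 1×micro: 0; S2 reads c2=2 → after 1×micro: 2 ⇒ (c0=-2, c1=0, c2=2)
macro 7: S0 reads c2=2 → after 2×micro: -2; S1 reads c1=0 → after 1×micro: 0; S2 reads c2=2 → after 1×micro: 2 ⇒ (c0=-2, c1=0, c2=2)
macro 8: S0 reads c2=2 → after 2×micro: -2; S1 reads c1=0 → after 1×micro: 0; S2 reads c2=2 → after 1×micro: 2 ⇒ (c0=-2, c1=0, c2=2)
macro 9: S0 reads c2=2 → after 2×micro: -2; S1 reads c1=0 → after 1×micro: 0; S2 reads c2=2 → after 1×micro: 2 ⇒ (c0=-2, c1=0, c2=2)

S0 state at macro-step 3 = -2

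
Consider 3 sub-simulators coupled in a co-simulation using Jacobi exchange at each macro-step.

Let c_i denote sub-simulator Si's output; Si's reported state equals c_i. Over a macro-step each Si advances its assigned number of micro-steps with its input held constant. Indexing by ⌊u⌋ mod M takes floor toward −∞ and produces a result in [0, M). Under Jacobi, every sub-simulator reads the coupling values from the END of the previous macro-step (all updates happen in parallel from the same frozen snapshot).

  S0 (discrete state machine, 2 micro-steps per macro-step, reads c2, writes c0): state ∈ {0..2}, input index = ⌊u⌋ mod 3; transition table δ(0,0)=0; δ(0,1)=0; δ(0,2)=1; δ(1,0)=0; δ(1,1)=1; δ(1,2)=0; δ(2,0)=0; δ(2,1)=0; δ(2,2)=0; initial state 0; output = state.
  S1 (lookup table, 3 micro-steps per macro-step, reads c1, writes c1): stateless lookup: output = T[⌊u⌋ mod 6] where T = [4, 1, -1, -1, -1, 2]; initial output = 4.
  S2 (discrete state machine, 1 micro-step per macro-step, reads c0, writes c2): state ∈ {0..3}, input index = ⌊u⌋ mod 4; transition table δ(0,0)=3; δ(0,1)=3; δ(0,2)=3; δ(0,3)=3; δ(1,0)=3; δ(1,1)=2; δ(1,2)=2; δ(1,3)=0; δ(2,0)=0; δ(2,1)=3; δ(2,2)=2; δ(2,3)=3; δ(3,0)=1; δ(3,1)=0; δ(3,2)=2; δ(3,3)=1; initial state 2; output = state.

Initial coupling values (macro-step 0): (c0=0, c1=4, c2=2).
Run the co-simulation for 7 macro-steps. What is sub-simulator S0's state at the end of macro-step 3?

S0 state at macro-step 3 = 0

macro 1: S0 reads c2=2 → after 2×micro: 0; S1 reads c1=4 → after 3×micro: -1; S2 reads c0=0 → after 1×micro: 0 ⇒ (c0=0, c1=-1, c2=0)
macro 2: S0 reads c2=0 → after 2×micro: 0; S1 reads c1=-1 → after 3×micro: 2; S2 reads c0=0 → after 1×micro: 3 ⇒ (c0=0, c1=2, c2=3)
macro 3: S0 reads c2=3 → after 2×micro: 0; S1 reads c1=2 → after 3×micro: -1; S2 reads c0=0 → after 1×micro: 1 ⇒ (c0=0, c1=-1, c2=1)
macro 4: S0 reads c2=1 → after 2×micro: 0; S1 reads c1=-1 → after 3×micro: 2; S2 reads c0=0 → after 1×micro: 3 ⇒ (c0=0, c1=2, c2=3)
macro 5: S0 reads c2=3 → after 2×micro: 0; S1 reads c1=2 → after 3×micro: -1; S2 reads c0=0 → after 1×micro: 1 ⇒ (c0=0, c1=-1, c2=1)
macro 6: S0 reads c2=1 → after 2×micro: 0; S1 reads c1=-1 → after 3×micro: 2; S2 reads c0=0 → after 1×micro: 3 ⇒ (c0=0, c1=2, c2=3)
macro 7: S0 reads c2=3 → after 2×micro: 0; S1 reads c1=2 → after 3×micro: -1; S2 reads c0=0 → after 1×micro: 1 ⇒ (c0=0, c1=-1, c2=1)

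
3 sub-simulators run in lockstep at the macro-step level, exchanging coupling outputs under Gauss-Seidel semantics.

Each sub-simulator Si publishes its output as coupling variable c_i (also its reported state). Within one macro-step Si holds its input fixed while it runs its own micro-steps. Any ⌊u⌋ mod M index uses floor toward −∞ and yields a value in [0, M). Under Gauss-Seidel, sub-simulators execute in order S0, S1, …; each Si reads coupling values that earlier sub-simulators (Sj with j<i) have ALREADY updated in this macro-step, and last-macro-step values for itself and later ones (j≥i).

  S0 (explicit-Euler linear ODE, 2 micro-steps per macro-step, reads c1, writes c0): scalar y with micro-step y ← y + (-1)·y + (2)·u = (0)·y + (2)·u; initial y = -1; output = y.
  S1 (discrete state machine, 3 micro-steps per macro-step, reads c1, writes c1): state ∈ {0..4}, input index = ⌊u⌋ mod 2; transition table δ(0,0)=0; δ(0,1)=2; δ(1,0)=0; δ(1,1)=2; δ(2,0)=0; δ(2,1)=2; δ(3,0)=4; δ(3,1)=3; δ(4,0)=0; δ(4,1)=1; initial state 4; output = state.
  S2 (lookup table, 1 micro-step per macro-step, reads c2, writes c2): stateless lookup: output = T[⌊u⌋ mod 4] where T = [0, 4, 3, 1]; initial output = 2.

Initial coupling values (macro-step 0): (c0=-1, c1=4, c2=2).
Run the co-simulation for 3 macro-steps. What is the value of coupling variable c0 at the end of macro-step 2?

c0 at macro-step 2 = 0

macro 1: S0 reads c1=4 → after 2×micro: 8; S1 reads c1=4 → after 3×micro: 0; S2 reads c2=2 → after 1×micro: 3 ⇒ (c0=8, c1=0, c2=3)
macro 2: S0 reads c1=0 → after 2×micro: 0; S1 reads c1=0 → after 3×micro: 0; S2 reads c2=3 → after 1×micro: 1 ⇒ (c0=0, c1=0, c2=1)
macro 3: S0 reads c1=0 → after 2×micro: 0; S1 reads c1=0 → after 3×micro: 0; S2 reads c2=1 → after 1×micro: 4 ⇒ (c0=0, c1=0, c2=4)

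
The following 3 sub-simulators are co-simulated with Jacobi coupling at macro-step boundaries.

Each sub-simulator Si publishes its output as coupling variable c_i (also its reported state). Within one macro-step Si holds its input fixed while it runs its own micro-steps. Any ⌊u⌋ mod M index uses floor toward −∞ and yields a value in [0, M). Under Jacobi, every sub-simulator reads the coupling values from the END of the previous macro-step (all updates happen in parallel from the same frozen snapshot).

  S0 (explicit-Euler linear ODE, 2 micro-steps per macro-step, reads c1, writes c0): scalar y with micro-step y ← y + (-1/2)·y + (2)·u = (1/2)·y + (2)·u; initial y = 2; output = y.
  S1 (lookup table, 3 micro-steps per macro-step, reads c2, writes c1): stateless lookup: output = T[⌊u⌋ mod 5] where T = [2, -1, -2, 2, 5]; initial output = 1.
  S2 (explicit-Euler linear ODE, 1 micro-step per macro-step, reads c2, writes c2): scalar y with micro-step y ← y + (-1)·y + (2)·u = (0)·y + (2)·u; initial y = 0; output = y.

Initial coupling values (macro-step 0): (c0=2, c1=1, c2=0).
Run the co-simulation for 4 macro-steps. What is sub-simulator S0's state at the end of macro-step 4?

S0 state at macro-step 4 = 1015/128

macro 1: S0 reads c1=1 → after 2×micro: 7/2; S1 reads c2=0 → after 3×micro: 2; S2 reads c2=0 → after 1×micro: 0 ⇒ (c0=7/2, c1=2, c2=0)
macro 2: S0 reads c1=2 → after 2×micro: 55/8; S1 reads c2=0 → after 3×micro: 2; S2 reads c2=0 → after 1×micro: 0 ⇒ (c0=55/8, c1=2, c2=0)
macro 3: S0 reads c1=2 → after 2×micro: 247/32; S1 reads c2=0 → after 3×micro: 2; S2 reads c2=0 → after 1×micro: 0 ⇒ (c0=247/32, c1=2, c2=0)
macro 4: S0 reads c1=2 → after 2×micro: 1015/128; S1 reads c2=0 → after 3×micro: 2; S2 reads c2=0 → after 1×micro: 0 ⇒ (c0=1015/128, c1=2, c2=0)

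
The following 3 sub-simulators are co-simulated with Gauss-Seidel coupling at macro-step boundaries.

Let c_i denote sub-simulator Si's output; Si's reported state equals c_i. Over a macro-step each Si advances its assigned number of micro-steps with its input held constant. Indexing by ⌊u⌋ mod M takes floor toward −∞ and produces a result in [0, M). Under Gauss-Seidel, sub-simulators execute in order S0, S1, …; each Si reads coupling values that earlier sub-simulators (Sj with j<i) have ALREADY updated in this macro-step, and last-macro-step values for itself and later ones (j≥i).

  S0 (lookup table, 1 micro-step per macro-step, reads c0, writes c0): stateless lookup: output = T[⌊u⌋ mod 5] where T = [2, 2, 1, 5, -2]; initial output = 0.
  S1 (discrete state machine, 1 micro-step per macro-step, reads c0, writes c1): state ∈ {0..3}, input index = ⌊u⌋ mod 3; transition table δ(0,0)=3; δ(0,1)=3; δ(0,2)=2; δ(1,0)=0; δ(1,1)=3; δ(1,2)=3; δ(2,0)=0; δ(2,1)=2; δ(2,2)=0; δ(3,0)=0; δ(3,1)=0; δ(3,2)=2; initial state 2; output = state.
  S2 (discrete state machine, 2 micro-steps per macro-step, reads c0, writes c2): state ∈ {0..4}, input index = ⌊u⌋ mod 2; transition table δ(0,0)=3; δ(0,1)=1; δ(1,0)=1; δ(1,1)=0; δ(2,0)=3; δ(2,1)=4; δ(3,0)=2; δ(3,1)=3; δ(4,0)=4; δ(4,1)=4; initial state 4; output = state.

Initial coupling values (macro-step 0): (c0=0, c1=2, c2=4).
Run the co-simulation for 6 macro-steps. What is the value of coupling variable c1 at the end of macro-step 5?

c1 at macro-step 5 = 0

macro 1: S0 reads c0=0 → after 1×micro: 2; S1 reads c0=2 → after 1×micro: 0; S2 reads c0=2 → after 2×micro: 4 ⇒ (c0=2, c1=0, c2=4)
macro 2: S0 reads c0=2 → after 1×micro: 1; S1 reads c0=1 → after 1×micro: 3; S2 reads c0=1 → after 2×micro: 4 ⇒ (c0=1, c1=3, c2=4)
macro 3: S0 reads c0=1 → after 1×micro: 2; S1 reads c0=2 → after 1×micro: 2; S2 reads c0=2 → after 2×micro: 4 ⇒ (c0=2, c1=2, c2=4)
macro 4: S0 reads c0=2 → after 1×micro: 1; S1 reads c0=1 → after 1×micro: 2; S2 reads c0=1 → after 2×micro: 4 ⇒ (c0=1, c1=2, c2=4)
macro 5: S0 reads c0=1 → after 1×micro: 2; S1 reads c0=2 → after 1×micro: 0; S2 reads c0=2 → after 2×micro: 4 ⇒ (c0=2, c1=0, c2=4)
macro 6: S0 reads c0=2 → after 1×micro: 1; S1 reads c0=1 → after 1×micro: 3; S2 reads c0=1 → after 2×micro: 4 ⇒ (c0=1, c1=3, c2=4)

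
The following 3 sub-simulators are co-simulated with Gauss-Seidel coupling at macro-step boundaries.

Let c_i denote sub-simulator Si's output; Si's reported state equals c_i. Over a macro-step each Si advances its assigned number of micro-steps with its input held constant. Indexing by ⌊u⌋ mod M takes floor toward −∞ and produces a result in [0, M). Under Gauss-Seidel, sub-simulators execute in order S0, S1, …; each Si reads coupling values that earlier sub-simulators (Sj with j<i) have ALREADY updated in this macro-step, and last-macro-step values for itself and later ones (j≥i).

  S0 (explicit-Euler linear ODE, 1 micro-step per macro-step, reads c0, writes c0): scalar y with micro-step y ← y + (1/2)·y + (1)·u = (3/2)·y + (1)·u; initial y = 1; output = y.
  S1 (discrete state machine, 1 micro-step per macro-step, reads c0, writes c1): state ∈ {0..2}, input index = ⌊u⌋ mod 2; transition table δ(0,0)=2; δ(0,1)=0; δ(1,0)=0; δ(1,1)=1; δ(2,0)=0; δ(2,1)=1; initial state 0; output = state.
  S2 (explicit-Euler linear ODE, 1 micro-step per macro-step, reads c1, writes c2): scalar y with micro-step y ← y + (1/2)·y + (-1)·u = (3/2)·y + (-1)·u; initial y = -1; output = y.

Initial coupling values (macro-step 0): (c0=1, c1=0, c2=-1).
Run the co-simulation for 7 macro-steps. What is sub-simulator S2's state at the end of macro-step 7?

macro 1: S0 reads c0=1 → after 1×micro: 5/2; S1 reads c0=5/2 → after 1×micro: 2; S2 reads c1=2 → after 1×micro: -7/2 ⇒ (c0=5/2, c1=2, c2=-7/2)
macro 2: S0 reads c0=5/2 → after 1×micro: 25/4; S1 reads c0=25/4 → after 1×micro: 0; S2 reads c1=0 → after 1×micro: -21/4 ⇒ (c0=25/4, c1=0, c2=-21/4)
macro 3: S0 reads c0=25/4 → after 1×micro: 125/8; S1 reads c0=125/8 → after 1×micro: 0; S2 reads c1=0 → after 1×micro: -63/8 ⇒ (c0=125/8, c1=0, c2=-63/8)
macro 4: S0 reads c0=125/8 → after 1×micro: 625/16; S1 reads c0=625/16 → after 1×micro: 0; S2 reads c1=0 → after 1×micro: -189/16 ⇒ (c0=625/16, c1=0, c2=-189/16)
macro 5: S0 reads c0=625/16 → after 1×micro: 3125/32; S1 reads c0=3125/32 → after 1×micro: 0; S2 reads c1=0 → after 1×micro: -567/32 ⇒ (c0=3125/32, c1=0, c2=-567/32)
macro 6: S0 reads c0=3125/32 → after 1×micro: 15625/64; S1 reads c0=15625/64 → after 1×micro: 2; S2 reads c1=2 → after 1×micro: -1829/64 ⇒ (c0=15625/64, c1=2, c2=-1829/64)
macro 7: S0 reads c0=15625/64 → after 1×micro: 78125/128; S1 reads c0=78125/128 → after 1×micro: 0; S2 reads c1=0 → after 1×micro: -5487/128 ⇒ (c0=78125/128, c1=0, c2=-5487/128)

S2 state at macro-step 7 = -5487/128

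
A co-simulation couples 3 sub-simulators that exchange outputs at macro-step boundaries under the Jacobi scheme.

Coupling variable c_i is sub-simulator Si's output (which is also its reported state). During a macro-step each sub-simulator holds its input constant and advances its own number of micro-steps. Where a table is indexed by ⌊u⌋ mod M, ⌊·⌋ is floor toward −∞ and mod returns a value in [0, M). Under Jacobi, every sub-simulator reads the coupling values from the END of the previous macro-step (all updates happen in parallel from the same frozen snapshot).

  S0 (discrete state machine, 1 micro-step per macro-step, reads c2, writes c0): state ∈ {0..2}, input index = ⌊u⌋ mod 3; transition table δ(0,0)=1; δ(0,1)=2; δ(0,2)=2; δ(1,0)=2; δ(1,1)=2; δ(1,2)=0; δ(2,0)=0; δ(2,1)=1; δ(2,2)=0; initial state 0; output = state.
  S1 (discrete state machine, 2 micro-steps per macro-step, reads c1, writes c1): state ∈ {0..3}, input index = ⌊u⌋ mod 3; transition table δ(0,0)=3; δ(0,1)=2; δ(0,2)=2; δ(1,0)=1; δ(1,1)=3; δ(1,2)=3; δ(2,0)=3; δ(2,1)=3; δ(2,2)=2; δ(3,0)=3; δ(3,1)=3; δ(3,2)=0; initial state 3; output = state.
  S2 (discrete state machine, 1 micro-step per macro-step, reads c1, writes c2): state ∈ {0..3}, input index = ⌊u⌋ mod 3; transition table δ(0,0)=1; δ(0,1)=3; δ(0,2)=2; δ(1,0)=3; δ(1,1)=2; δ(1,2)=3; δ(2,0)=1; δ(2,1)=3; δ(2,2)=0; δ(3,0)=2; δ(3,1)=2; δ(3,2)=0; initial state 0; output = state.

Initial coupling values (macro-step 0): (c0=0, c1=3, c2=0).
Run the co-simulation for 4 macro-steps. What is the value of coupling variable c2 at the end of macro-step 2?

c2 at macro-step 2 = 3

macro 1: S0 reads c2=0 → after 1×micro: 1; S1 reads c1=3 → after 2×micro: 3; S2 reads c1=3 → after 1×micro: 1 ⇒ (c0=1, c1=3, c2=1)
macro 2: S0 reads c2=1 → after 1×micro: 2; S1 reads c1=3 → after 2×micro: 3; S2 reads c1=3 → after 1×micro: 3 ⇒ (c0=2, c1=3, c2=3)
macro 3: S0 reads c2=3 → after 1×micro: 0; S1 reads c1=3 → after 2×micro: 3; S2 reads c1=3 → after 1×micro: 2 ⇒ (c0=0, c1=3, c2=2)
macro 4: S0 reads c2=2 → after 1×micro: 2; S1 reads c1=3 → after 2×micro: 3; S2 reads c1=3 → after 1×micro: 1 ⇒ (c0=2, c1=3, c2=1)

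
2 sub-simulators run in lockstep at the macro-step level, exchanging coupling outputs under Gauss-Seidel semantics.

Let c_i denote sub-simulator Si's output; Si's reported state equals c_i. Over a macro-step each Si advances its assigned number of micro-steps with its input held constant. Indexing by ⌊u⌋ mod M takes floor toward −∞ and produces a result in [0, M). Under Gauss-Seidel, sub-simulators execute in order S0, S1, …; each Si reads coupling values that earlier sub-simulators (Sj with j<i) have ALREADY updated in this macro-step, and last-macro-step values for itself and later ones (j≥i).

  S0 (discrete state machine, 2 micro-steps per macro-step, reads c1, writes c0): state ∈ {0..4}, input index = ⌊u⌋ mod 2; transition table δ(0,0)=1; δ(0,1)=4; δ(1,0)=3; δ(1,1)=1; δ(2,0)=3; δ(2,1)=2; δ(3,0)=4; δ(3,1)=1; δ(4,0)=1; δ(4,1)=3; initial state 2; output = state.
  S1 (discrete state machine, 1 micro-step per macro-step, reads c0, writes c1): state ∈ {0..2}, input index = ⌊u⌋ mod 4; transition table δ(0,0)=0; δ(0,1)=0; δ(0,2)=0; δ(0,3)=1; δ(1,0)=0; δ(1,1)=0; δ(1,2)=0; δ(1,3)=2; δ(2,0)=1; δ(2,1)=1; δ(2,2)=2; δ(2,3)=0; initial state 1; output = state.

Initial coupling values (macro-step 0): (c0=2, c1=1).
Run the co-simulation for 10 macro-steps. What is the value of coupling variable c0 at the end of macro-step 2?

c0 at macro-step 2 = 4

macro 1: S0 reads c1=1 → after 2×micro: 2; S1 reads c0=2 → after 1×micro: 0 ⇒ (c0=2, c1=0)
macro 2: S0 reads c1=0 → after 2×micro: 4; S1 reads c0=4 → after 1×micro: 0 ⇒ (c0=4, c1=0)
macro 3: S0 reads c1=0 → after 2×micro: 3; S1 reads c0=3 → after 1×micro: 1 ⇒ (c0=3, c1=1)
macro 4: S0 reads c1=1 → after 2×micro: 1; S1 reads c0=1 → after 1×micro: 0 ⇒ (c0=1, c1=0)
macro 5: S0 reads c1=0 → after 2×micro: 4; S1 reads c0=4 → after 1×micro: 0 ⇒ (c0=4, c1=0)
macro 6: S0 reads c1=0 → after 2×micro: 3; S1 reads c0=3 → after 1×micro: 1 ⇒ (c0=3, c1=1)
macro 7: S0 reads c1=1 → after 2×micro: 1; S1 reads c0=1 → after 1×micro: 0 ⇒ (c0=1, c1=0)
macro 8: S0 reads c1=0 → after 2×micro: 4; S1 reads c0=4 → after 1×micro: 0 ⇒ (c0=4, c1=0)
macro 9: S0 reads c1=0 → after 2×micro: 3; S1 reads c0=3 → after 1×micro: 1 ⇒ (c0=3, c1=1)
macro 10: S0 reads c1=1 → after 2×micro: 1; S1 reads c0=1 → after 1×micro: 0 ⇒ (c0=1, c1=0)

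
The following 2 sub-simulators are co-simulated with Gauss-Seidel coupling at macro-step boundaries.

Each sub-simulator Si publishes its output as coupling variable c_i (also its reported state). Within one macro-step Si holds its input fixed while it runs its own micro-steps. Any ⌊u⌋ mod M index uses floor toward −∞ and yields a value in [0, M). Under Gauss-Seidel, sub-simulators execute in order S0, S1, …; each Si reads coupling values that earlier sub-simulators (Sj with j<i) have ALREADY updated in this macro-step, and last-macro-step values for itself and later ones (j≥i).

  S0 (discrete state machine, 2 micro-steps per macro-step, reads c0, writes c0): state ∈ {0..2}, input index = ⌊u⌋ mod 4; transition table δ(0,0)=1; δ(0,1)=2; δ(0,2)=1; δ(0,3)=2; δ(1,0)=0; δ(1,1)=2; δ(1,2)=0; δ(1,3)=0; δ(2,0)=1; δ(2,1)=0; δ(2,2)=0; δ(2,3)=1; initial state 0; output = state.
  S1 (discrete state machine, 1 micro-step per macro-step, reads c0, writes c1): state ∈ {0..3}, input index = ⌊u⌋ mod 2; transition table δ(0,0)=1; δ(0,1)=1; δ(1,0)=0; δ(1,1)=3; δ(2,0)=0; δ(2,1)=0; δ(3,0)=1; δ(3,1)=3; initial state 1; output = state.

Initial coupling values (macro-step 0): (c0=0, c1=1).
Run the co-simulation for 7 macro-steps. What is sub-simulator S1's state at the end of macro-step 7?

macro 1: S0 reads c0=0 → after 2×micro: 0; S1 reads c0=0 → after 1×micro: 0 ⇒ (c0=0, c1=0)
macro 2: S0 reads c0=0 → after 2×micro: 0; S1 reads c0=0 → after 1×micro: 1 ⇒ (c0=0, c1=1)
macro 3: S0 reads c0=0 → after 2×micro: 0; S1 reads c0=0 → after 1×micro: 0 ⇒ (c0=0, c1=0)
macro 4: S0 reads c0=0 → after 2×micro: 0; S1 reads c0=0 → after 1×micro: 1 ⇒ (c0=0, c1=1)
macro 5: S0 reads c0=0 → after 2×micro: 0; S1 reads c0=0 → after 1×micro: 0 ⇒ (c0=0, c1=0)
macro 6: S0 reads c0=0 → after 2×micro: 0; S1 reads c0=0 → after 1×micro: 1 ⇒ (c0=0, c1=1)
macro 7: S0 reads c0=0 → after 2×micro: 0; S1 reads c0=0 → after 1×micro: 0 ⇒ (c0=0, c1=0)

S1 state at macro-step 7 = 0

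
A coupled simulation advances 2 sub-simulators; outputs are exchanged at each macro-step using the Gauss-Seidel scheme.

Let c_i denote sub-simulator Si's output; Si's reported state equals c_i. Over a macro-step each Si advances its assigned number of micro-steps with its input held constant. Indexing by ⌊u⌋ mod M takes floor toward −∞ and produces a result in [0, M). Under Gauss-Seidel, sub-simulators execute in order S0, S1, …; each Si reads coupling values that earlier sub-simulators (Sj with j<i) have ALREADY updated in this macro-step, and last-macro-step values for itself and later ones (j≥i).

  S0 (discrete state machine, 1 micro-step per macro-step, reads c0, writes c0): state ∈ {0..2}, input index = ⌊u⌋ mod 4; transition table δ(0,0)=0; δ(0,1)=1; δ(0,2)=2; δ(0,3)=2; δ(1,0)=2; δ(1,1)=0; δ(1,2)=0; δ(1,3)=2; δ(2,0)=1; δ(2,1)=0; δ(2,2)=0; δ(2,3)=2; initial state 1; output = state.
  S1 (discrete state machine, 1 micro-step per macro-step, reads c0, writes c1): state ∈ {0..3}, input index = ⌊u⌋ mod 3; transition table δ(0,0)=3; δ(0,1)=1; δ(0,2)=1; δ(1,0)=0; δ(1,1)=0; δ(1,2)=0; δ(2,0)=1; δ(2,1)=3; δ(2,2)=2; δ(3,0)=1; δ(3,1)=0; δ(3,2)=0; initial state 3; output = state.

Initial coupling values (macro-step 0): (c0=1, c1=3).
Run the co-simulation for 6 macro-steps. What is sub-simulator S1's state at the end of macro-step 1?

S1 state at macro-step 1 = 1

macro 1: S0 reads c0=1 → after 1×micro: 0; S1 reads c0=0 → after 1×micro: 1 ⇒ (c0=0, c1=1)
macro 2: S0 reads c0=0 → after 1×micro: 0; S1 reads c0=0 → after 1×micro: 0 ⇒ (c0=0, c1=0)
macro 3: S0 reads c0=0 → after 1×micro: 0; S1 reads c0=0 → after 1×micro: 3 ⇒ (c0=0, c1=3)
macro 4: S0 reads c0=0 → after 1×micro: 0; S1 reads c0=0 → after 1×micro: 1 ⇒ (c0=0, c1=1)
macro 5: S0 reads c0=0 → after 1×micro: 0; S1 reads c0=0 → after 1×micro: 0 ⇒ (c0=0, c1=0)
macro 6: S0 reads c0=0 → after 1×micro: 0; S1 reads c0=0 → after 1×micro: 3 ⇒ (c0=0, c1=3)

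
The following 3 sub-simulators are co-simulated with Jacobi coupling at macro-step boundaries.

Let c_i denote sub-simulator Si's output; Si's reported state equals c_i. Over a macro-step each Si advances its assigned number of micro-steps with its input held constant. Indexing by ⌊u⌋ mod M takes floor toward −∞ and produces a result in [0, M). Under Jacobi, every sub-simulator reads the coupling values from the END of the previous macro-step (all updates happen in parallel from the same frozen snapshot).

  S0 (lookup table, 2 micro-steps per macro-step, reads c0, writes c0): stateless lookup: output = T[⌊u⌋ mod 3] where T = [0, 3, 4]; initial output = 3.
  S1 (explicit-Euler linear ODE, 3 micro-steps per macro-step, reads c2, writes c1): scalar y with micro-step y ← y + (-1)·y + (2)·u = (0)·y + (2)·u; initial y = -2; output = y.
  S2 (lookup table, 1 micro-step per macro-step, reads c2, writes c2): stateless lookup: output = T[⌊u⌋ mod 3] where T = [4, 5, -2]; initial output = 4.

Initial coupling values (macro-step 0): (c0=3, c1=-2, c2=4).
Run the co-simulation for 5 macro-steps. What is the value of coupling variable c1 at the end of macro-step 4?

macro 1: S0 reads c0=3 → after 2×micro: 0; S1 reads c2=4 → after 3×micro: 8; S2 reads c2=4 → after 1×micro: 5 ⇒ (c0=0, c1=8, c2=5)
macro 2: S0 reads c0=0 → after 2×micro: 0; S1 reads c2=5 → after 3×micro: 10; S2 reads c2=5 → after 1×micro: -2 ⇒ (c0=0, c1=10, c2=-2)
macro 3: S0 reads c0=0 → after 2×micro: 0; S1 reads c2=-2 → after 3×micro: -4; S2 reads c2=-2 → after 1×micro: 5 ⇒ (c0=0, c1=-4, c2=5)
macro 4: S0 reads c0=0 → after 2×micro: 0; S1 reads c2=5 → after 3×micro: 10; S2 reads c2=5 → after 1×micro: -2 ⇒ (c0=0, c1=10, c2=-2)
macro 5: S0 reads c0=0 → after 2×micro: 0; S1 reads c2=-2 → after 3×micro: -4; S2 reads c2=-2 → after 1×micro: 5 ⇒ (c0=0, c1=-4, c2=5)

c1 at macro-step 4 = 10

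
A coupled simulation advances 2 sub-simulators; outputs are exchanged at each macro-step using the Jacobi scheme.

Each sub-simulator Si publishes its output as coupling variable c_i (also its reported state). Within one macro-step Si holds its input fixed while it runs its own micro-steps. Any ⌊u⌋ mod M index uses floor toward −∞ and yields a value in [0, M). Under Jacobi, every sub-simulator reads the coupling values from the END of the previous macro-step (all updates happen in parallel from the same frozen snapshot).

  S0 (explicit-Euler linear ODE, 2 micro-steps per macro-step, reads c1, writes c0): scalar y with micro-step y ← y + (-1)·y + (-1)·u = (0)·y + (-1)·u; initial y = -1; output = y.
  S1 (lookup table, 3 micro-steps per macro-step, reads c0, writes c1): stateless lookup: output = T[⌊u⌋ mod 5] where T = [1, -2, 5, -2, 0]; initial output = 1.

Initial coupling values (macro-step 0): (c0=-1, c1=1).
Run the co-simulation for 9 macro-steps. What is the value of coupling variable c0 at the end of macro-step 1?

macro 1: S0 reads c1=1 → after 2×micro: -1; S1 reads c0=-1 → after 3×micro: 0 ⇒ (c0=-1, c1=0)
macro 2: S0 reads c1=0 → after 2×micro: 0; S1 reads c0=-1 → after 3×micro: 0 ⇒ (c0=0, c1=0)
macro 3: S0 reads c1=0 → after 2×micro: 0; S1 reads c0=0 → after 3×micro: 1 ⇒ (c0=0, c1=1)
macro 4: S0 reads c1=1 → after 2×micro: -1; S1 reads c0=0 → after 3×micro: 1 ⇒ (c0=-1, c1=1)
macro 5: S0 reads c1=1 → after 2×micro: -1; S1 reads c0=-1 → after 3×micro: 0 ⇒ (c0=-1, c1=0)
macro 6: S0 reads c1=0 → after 2×micro: 0; S1 reads c0=-1 → after 3×micro: 0 ⇒ (c0=0, c1=0)
macro 7: S0 reads c1=0 → after 2×micro: 0; S1 reads c0=0 → after 3×micro: 1 ⇒ (c0=0, c1=1)
macro 8: S0 reads c1=1 → after 2×micro: -1; S1 reads c0=0 → after 3×micro: 1 ⇒ (c0=-1, c1=1)
macro 9: S0 reads c1=1 → after 2×micro: -1; S1 reads c0=-1 → after 3×micro: 0 ⇒ (c0=-1, c1=0)

c0 at macro-step 1 = -1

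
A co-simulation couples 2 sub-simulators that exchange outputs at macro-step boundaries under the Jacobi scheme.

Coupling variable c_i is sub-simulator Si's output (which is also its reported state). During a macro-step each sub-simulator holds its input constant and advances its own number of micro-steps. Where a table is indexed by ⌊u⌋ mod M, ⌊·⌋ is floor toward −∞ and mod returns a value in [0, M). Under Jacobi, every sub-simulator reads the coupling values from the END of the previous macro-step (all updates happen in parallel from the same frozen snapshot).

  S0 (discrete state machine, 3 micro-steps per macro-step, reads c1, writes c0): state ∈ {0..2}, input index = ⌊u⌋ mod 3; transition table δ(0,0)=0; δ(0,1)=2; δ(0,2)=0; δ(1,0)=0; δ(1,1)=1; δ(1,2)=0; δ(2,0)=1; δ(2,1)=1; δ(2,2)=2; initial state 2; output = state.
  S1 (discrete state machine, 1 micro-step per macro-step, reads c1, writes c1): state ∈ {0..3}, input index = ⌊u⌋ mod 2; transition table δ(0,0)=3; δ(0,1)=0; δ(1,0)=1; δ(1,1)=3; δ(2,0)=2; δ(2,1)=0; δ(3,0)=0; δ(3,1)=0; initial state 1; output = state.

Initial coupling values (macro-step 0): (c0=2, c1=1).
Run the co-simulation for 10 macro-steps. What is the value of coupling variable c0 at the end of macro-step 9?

c0 at macro-step 9 = 0

macro 1: S0 reads c1=1 → after 3×micro: 1; S1 reads c1=1 → after 1×micro: 3 ⇒ (c0=1, c1=3)
macro 2: S0 reads c1=3 → after 3×micro: 0; S1 reads c1=3 → after 1×micro: 0 ⇒ (c0=0, c1=0)
macro 3: S0 reads c1=0 → after 3×micro: 0; S1 reads c1=0 → after 1×micro: 3 ⇒ (c0=0, c1=3)
macro 4: S0 reads c1=3 → after 3×micro: 0; S1 reads c1=3 → after 1×micro: 0 ⇒ (c0=0, c1=0)
macro 5: S0 reads c1=0 → after 3×micro: 0; S1 reads c1=0 → after 1×micro: 3 ⇒ (c0=0, c1=3)
macro 6: S0 reads c1=3 → after 3×micro: 0; S1 reads c1=3 → after 1×micro: 0 ⇒ (c0=0, c1=0)
macro 7: S0 reads c1=0 → after 3×micro: 0; S1 reads c1=0 → after 1×micro: 3 ⇒ (c0=0, c1=3)
macro 8: S0 reads c1=3 → after 3×micro: 0; S1 reads c1=3 → after 1×micro: 0 ⇒ (c0=0, c1=0)
macro 9: S0 reads c1=0 → after 3×micro: 0; S1 reads c1=0 → after 1×micro: 3 ⇒ (c0=0, c1=3)
macro 10: S0 reads c1=3 → after 3×micro: 0; S1 reads c1=3 → after 1×micro: 0 ⇒ (c0=0, c1=0)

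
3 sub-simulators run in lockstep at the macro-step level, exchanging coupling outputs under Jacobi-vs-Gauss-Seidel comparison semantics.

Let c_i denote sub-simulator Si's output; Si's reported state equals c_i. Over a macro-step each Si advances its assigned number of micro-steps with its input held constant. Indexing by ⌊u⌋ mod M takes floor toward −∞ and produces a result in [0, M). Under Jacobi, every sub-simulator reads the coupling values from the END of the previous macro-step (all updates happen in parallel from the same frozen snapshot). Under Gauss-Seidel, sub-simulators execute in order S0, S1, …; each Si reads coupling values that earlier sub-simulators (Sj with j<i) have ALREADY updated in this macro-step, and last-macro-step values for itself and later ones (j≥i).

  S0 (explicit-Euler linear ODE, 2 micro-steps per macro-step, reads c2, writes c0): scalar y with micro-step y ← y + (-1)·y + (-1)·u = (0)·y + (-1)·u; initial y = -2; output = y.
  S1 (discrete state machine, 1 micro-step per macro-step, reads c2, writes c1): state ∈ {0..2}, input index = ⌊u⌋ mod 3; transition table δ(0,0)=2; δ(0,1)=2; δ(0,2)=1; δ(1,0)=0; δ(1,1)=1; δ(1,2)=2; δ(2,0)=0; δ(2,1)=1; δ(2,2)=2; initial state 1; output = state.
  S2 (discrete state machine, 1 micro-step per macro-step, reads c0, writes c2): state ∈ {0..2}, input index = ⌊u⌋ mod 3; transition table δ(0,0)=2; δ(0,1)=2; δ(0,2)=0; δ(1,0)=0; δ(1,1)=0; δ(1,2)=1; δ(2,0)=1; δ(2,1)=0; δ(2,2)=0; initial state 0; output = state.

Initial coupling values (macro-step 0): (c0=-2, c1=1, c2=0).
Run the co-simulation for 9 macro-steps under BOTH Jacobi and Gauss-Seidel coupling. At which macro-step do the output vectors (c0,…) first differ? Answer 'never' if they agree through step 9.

first divergence at macro-step: 2

[Jacobi] macro 1: S0 reads c2=0 → after 2×micro: 0; S1 reads c2=0 → after 1×micro: 0; S2 reads c0=-2 → after 1×micro: 2 ⇒ (c0=0, c1=0, c2=2)
[Jacobi] macro 2: S0 reads c2=2 → after 2×micro: -2; S1 reads c2=2 → after 1×micro: 1; S2 reads c0=0 → after 1×micro: 1 ⇒ (c0=-2, c1=1, c2=1)
[Jacobi] macro 3: S0 reads c2=1 → after 2×micro: -1; S1 reads c2=1 → after 1×micro: 1; S2 reads c0=-2 → after 1×micro: 0 ⇒ (c0=-1, c1=1, c2=0)
[Jacobi] macro 4: S0 reads c2=0 → after 2×micro: 0; S1 reads c2=0 → after 1×micro: 0; S2 reads c0=-1 → after 1×micro: 0 ⇒ (c0=0, c1=0, c2=0)
[Jacobi] macro 5: S0 reads c2=0 → after 2×micro: 0; S1 reads c2=0 → after 1×micro: 2; S2 reads c0=0 → after 1×micro: 2 ⇒ (c0=0, c1=2, c2=2)
[Jacobi] macro 6: S0 reads c2=2 → after 2×micro: -2; S1 reads c2=2 → after 1×micro: 2; S2 reads c0=0 → after 1×micro: 1 ⇒ (c0=-2, c1=2, c2=1)
[Jacobi] macro 7: S0 reads c2=1 → after 2×micro: -1; S1 reads c2=1 → after 1×micro: 1; S2 reads c0=-2 → after 1×micro: 0 ⇒ (c0=-1, c1=1, c2=0)
[Jacobi] macro 8: S0 reads c2=0 → after 2×micro: 0; S1 reads c2=0 → after 1×micro: 0; S2 reads c0=-1 → after 1×micro: 0 ⇒ (c0=0, c1=0, c2=0)
[Jacobi] macro 9: S0 reads c2=0 → after 2×micro: 0; S1 reads c2=0 → after 1×micro: 2; S2 reads c0=0 → after 1×micro: 2 ⇒ (c0=0, c1=2, c2=2)
[Gauss-Seidel] macro 1: S0 reads c2=0 → after 2×micro: 0; S1 reads c2=0 → after 1×micro: 0; S2 reads c0=0 → after 1×micro: 2 ⇒ (c0=0, c1=0, c2=2)
[Gauss-Seidel] macro 2: S0 reads c2=2 → after 2×micro: -2; S1 reads c2=2 → after 1×micro: 1; S2 reads c0=-2 → after 1×micro: 0 ⇒ (c0=-2, c1=1, c2=0)
[Gauss-Seidel] macro 3: S0 reads c2=0 → after 2×micro: 0; S1 reads c2=0 → after 1×micro: 0; S2 reads c0=0 → after 1×micro: 2 ⇒ (c0=0, c1=0, c2=2)
[Gauss-Seidel] macro 4: S0 reads c2=2 → after 2×micro: -2; S1 reads c2=2 → after 1×micro: 1; S2 reads c0=-2 → after 1×micro: 0 ⇒ (c0=-2, c1=1, c2=0)
[Gauss-Seidel] macro 5: S0 reads c2=0 → after 2×micro: 0; S1 reads c2=0 → after 1×micro: 0; S2 reads c0=0 → after 1×micro: 2 ⇒ (c0=0, c1=0, c2=2)
[Gauss-Seidel] macro 6: S0 reads c2=2 → after 2×micro: -2; S1 reads c2=2 → after 1×micro: 1; S2 reads c0=-2 → after 1×micro: 0 ⇒ (c0=-2, c1=1, c2=0)
[Gauss-Seidel] macro 7: S0 reads c2=0 → after 2×micro: 0; S1 reads c2=0 → after 1×micro: 0; S2 reads c0=0 → after 1×micro: 2 ⇒ (c0=0, c1=0, c2=2)
[Gauss-Seidel] macro 8: S0 reads c2=2 → after 2×micro: -2; S1 reads c2=2 → after 1×micro: 1; S2 reads c0=-2 → after 1×micro: 0 ⇒ (c0=-2, c1=1, c2=0)
[Gauss-Seidel] macro 9: S0 reads c2=0 → after 2×micro: 0; S1 reads c2=0 → after 1×micro: 0; S2 reads c0=0 → after 1×micro: 2 ⇒ (c0=0, c1=0, c2=2)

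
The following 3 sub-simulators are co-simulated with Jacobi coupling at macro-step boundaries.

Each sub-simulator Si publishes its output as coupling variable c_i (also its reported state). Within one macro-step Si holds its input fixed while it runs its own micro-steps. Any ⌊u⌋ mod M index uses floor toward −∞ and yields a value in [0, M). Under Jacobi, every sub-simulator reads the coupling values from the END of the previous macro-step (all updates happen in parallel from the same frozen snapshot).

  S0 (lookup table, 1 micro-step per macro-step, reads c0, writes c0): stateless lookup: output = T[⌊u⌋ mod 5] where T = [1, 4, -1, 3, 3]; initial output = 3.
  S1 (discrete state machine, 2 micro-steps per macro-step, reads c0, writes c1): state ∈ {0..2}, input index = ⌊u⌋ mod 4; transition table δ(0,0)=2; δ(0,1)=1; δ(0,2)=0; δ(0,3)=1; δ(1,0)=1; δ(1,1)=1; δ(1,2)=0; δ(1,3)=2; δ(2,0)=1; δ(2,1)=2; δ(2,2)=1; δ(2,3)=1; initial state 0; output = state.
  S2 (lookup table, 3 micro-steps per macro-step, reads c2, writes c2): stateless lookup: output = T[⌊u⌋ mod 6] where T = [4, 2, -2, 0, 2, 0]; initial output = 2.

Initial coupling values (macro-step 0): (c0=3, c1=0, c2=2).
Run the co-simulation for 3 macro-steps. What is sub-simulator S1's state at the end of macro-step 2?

S1 state at macro-step 2 = 2

macro 1: S0 reads c0=3 → after 1×micro: 3; S1 reads c0=3 → after 2×micro: 2; S2 reads c2=2 → after 3×micro: -2 ⇒ (c0=3, c1=2, c2=-2)
macro 2: S0 reads c0=3 → after 1×micro: 3; S1 reads c0=3 → after 2×micro: 2; S2 reads c2=-2 → after 3×micro: 2 ⇒ (c0=3, c1=2, c2=2)
macro 3: S0 reads c0=3 → after 1×micro: 3; S1 reads c0=3 → after 2×micro: 2; S2 reads c2=2 → after 3×micro: -2 ⇒ (c0=3, c1=2, c2=-2)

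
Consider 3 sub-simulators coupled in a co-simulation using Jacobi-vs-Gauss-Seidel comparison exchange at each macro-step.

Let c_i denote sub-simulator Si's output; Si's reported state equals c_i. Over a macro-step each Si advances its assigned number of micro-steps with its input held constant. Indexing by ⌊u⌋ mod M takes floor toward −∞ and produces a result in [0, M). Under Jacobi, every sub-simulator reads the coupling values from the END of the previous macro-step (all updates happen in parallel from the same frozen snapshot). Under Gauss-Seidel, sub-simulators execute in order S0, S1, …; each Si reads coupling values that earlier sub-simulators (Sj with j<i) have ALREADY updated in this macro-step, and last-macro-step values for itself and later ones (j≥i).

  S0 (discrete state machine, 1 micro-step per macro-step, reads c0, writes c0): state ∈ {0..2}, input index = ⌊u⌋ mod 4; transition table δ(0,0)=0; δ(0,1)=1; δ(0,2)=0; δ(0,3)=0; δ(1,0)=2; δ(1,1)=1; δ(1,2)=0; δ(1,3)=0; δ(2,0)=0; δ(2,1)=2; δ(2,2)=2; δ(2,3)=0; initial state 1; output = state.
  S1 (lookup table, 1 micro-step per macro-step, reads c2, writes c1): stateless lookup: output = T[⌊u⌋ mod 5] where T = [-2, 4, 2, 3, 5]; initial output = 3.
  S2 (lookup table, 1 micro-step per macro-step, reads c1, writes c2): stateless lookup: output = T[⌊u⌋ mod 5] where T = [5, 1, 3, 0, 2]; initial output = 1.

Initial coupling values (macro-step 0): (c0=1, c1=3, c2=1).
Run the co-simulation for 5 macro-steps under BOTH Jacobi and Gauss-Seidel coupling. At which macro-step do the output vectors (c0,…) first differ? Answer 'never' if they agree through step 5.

[Jacobi] macro 1: S0 reads c0=1 → after 1×micro: 1; S1 reads c2=1 → after 1×micro: 4; S2 reads c1=3 → after 1×micro: 0 ⇒ (c0=1, c1=4, c2=0)
[Jacobi] macro 2: S0 reads c0=1 → after 1×micro: 1; S1 reads c2=0 → after 1×micro: -2; S2 reads c1=4 → after 1×micro: 2 ⇒ (c0=1, c1=-2, c2=2)
[Jacobi] macro 3: S0 reads c0=1 → after 1×micro: 1; S1 reads c2=2 → after 1×micro: 2; S2 reads c1=-2 → after 1×micro: 0 ⇒ (c0=1, c1=2, c2=0)
[Jacobi] macro 4: S0 reads c0=1 → after 1×micro: 1; S1 reads c2=0 → after 1×micro: -2; S2 reads c1=2 → after 1×micro: 3 ⇒ (c0=1, c1=-2, c2=3)
[Jacobi] macro 5: S0 reads c0=1 → after 1×micro: 1; S1 reads c2=3 → after 1×micro: 3; S2 reads c1=-2 → after 1×micro: 0 ⇒ (c0=1, c1=3, c2=0)
[Gauss-Seidel] macro 1: S0 reads c0=1 → after 1×micro: 1; S1 reads c2=1 → after 1×micro: 4; S2 reads c1=4 → after 1×micro: 2 ⇒ (c0=1, c1=4, c2=2)
[Gauss-Seidel] macro 2: S0 reads c0=1 → after 1×micro: 1; S1 reads c2=2 → after 1×micro: 2; S2 reads c1=2 → after 1×micro: 3 ⇒ (c0=1, c1=2, c2=3)
[Gauss-Seidel] macro 3: S0 reads c0=1 → after 1×micro: 1; S1 reads c2=3 → after 1×micro: 3; S2 reads c1=3 → after 1×micro: 0 ⇒ (c0=1, c1=3, c2=0)
[Gauss-Seidel] macro 4: S0 reads c0=1 → after 1×micro: 1; S1 reads c2=0 → after 1×micro: -2; S2 reads c1=-2 → after 1×micro: 0 ⇒ (c0=1, c1=-2, c2=0)
[Gauss-Seidel] macro 5: S0 reads c0=1 → after 1×micro: 1; S1 reads c2=0 → after 1×micro: -2; S2 reads c1=-2 → after 1×micro: 0 ⇒ (c0=1, c1=-2, c2=0)

first divergence at macro-step: 1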